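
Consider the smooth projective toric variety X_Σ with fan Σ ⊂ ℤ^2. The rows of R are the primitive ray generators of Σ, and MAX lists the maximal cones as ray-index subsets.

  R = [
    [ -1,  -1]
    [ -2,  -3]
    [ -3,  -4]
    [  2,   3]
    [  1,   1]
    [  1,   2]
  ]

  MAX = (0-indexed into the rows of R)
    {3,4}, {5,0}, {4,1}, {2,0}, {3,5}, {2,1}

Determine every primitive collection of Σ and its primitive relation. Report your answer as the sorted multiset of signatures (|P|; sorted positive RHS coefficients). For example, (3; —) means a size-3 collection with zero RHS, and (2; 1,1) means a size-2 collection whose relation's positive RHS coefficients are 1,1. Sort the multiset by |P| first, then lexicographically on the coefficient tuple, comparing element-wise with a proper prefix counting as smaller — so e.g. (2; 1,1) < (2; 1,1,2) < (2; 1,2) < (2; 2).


9 collections generate NE(X_Σ); each relation:

  {0,4}:  v_{0} + v_{4} = 0 — sig = (2; —)
  {1,3}:  v_{1} + v_{3} = 0 — sig = (2; —)
  {0,1}:  v_{0} + v_{1} = v_{2} — sig = (2; 1)
  {0,3}:  v_{0} + v_{3} = v_{5} — sig = (2; 1)
  {1,5}:  v_{1} + v_{5} = v_{0} — sig = (2; 1)
  {2,3}:  v_{2} + v_{3} = v_{0} — sig = (2; 1)
  {2,4}:  v_{2} + v_{4} = v_{1} — sig = (2; 1)
  {4,5}:  v_{4} + v_{5} = v_{3} — sig = (2; 1)
  {2,5}:  v_{2} + v_{5} = 2·v_{0} — sig = (2; 2)

Sorted signature multiset PRS(X):
[(2; —), (2; —), (2; 1), (2; 1), (2; 1), (2; 1), (2; 1), (2; 1), (2; 2)]


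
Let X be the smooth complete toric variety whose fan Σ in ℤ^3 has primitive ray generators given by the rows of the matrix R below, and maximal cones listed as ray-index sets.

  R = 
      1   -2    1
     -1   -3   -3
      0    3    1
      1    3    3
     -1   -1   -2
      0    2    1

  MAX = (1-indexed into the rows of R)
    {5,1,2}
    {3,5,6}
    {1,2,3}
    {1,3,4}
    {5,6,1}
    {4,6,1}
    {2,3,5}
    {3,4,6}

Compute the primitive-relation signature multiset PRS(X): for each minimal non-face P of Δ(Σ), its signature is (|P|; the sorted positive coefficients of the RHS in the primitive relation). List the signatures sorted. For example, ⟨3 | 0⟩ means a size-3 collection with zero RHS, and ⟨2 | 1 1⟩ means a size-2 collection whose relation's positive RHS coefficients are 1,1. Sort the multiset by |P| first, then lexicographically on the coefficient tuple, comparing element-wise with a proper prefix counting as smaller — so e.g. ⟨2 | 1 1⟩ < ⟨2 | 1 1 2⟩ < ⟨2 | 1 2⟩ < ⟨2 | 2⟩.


Primitive collections (5):

  • {2,4}:  v_{2} + v_{4} = 0  ⟹  sig = ⟨2 | 0⟩
  • {2,6}:  v_{2} + v_{6} = v_{5}  ⟹  sig = ⟨2 | 1⟩
  • {4,5}:  v_{4} + v_{5} = v_{6}  ⟹  sig = ⟨2 | 1⟩
  • {1,3,5}:  v_{1} + v_{3} + v_{5} = 0  ⟹  sig = ⟨3 | 0⟩
  • {1,3,6}:  v_{1} + v_{3} + v_{6} = v_{4}  ⟹  sig = ⟨3 | 1⟩

Signatures (|P|; sorted positive RHS coefficients), sorted:
    ⟨2 | 0⟩
    ⟨2 | 1⟩
    ⟨2 | 1⟩
    ⟨3 | 0⟩
    ⟨3 | 1⟩


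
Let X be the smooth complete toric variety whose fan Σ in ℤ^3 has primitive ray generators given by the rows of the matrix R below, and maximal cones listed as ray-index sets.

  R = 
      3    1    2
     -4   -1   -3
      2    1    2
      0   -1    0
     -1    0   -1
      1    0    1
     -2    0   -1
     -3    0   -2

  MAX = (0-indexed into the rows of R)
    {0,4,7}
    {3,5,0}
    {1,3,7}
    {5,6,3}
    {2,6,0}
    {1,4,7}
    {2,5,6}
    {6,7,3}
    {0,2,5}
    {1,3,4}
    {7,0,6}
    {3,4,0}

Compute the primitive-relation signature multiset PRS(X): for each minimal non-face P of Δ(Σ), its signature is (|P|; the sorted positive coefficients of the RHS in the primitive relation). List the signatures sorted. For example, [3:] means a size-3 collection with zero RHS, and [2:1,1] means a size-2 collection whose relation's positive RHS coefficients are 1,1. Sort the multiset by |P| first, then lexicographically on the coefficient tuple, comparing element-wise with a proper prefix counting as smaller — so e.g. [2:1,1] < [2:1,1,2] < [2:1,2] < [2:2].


The 14 primitive collections of Σ (r=8, n=3):

  • {4,5}:  v_{4} + v_{5} = 0 — sig = [2:]
  • {0,1}:  v_{0} + v_{1} = v_{4} — sig = [2:1]
  • {1,2}:  v_{1} + v_{2} = v_{6} — sig = [2:1]
  • {4,6}:  v_{4} + v_{6} = v_{7} — sig = [2:1]
  • {5,7}:  v_{5} + v_{7} = v_{6} — sig = [2:1]
  • {1,5}:  v_{1} + v_{5} = v_{3} + v_{7} — sig = [2:1,1]
  • {2,4}:  v_{2} + v_{4} = v_{0} + v_{6} — sig = [2:1,1]
  • {1,6}:  v_{1} + v_{6} = v_{3} + 2·v_{7} — sig = [2:1,2]
  • {2,7}:  v_{2} + v_{7} = v_{0} + 2·v_{6} — sig = [2:1,2]
  • {2,3}:  v_{2} + v_{3} = 2·v_{5} — sig = [2:2]
  • {0,3,7}:  v_{0} + v_{3} + v_{7} = 0 — sig = [3:]
  • {0,3,6}:  v_{0} + v_{3} + v_{6} = v_{5} — sig = [3:1]
  • {0,5,6}:  v_{0} + v_{5} + v_{6} = v_{2} — sig = [3:1]
  • {3,4,7}:  v_{3} + v_{4} + v_{7} = v_{1} — sig = [3:1]

Hence PRS(X_Σ) =
    |P|=2: 10 collections, coeffs (), (1), (1), (1), (1), (1,1), (1,1), (1,2), (1,2), (2)
    |P|=3: 4 collections, coeffs (), (1), (1), (1)


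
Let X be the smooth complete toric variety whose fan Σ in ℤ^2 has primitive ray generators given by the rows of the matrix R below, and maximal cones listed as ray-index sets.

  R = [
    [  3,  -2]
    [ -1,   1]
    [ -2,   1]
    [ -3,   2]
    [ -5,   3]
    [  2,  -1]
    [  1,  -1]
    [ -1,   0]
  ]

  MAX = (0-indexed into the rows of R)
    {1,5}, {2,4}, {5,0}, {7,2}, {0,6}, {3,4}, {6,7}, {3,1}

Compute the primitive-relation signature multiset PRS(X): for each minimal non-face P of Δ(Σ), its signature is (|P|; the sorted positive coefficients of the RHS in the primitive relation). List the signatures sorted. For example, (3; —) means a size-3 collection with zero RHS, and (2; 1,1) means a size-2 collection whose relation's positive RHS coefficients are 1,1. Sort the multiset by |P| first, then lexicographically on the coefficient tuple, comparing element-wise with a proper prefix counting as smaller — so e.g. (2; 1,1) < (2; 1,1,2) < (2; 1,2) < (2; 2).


|primitive collections| = 20. Relations:

  {0,3}:  v_{0} + v_{3} = 0  so sig = (2; —)
  {1,6}:  v_{1} + v_{6} = 0  so sig = (2; —)
  {2,5}:  v_{2} + v_{5} = 0  so sig = (2; —)
  {0,1}:  v_{0} + v_{1} = v_{5}  so sig = (2; 1)
  {0,2}:  v_{0} + v_{2} = v_{6}  so sig = (2; 1)
  {0,4}:  v_{0} + v_{4} = v_{2}  so sig = (2; 1)
  {1,2}:  v_{1} + v_{2} = v_{3}  so sig = (2; 1)
  {1,7}:  v_{1} + v_{7} = v_{2}  so sig = (2; 1)
  {2,3}:  v_{2} + v_{3} = v_{4}  so sig = (2; 1)
  {2,6}:  v_{2} + v_{6} = v_{7}  so sig = (2; 1)
  {3,5}:  v_{3} + v_{5} = v_{1}  so sig = (2; 1)
  {3,6}:  v_{3} + v_{6} = v_{2}  so sig = (2; 1)
  {4,5}:  v_{4} + v_{5} = v_{3}  so sig = (2; 1)
  {5,6}:  v_{5} + v_{6} = v_{0}  so sig = (2; 1)
  {5,7}:  v_{5} + v_{7} = v_{6}  so sig = (2; 1)
  {0,7}:  v_{0} + v_{7} = 2·v_{6}  so sig = (2; 2)
  {1,4}:  v_{1} + v_{4} = 2·v_{3}  so sig = (2; 2)
  {3,7}:  v_{3} + v_{7} = 2·v_{2}  so sig = (2; 2)
  {4,6}:  v_{4} + v_{6} = 2·v_{2}  so sig = (2; 2)
  {4,7}:  v_{4} + v_{7} = 3·v_{2}  so sig = (2; 3)

so the primitive-relation signature multiset is
[(2; —), (2; —), (2; —), (2; 1), (2; 1), (2; 1), (2; 1), (2; 1), (2; 1), (2; 1), (2; 1), (2; 1), (2; 1), (2; 1), (2; 1), (2; 2), (2; 2), (2; 2), (2; 2), (2; 3)]


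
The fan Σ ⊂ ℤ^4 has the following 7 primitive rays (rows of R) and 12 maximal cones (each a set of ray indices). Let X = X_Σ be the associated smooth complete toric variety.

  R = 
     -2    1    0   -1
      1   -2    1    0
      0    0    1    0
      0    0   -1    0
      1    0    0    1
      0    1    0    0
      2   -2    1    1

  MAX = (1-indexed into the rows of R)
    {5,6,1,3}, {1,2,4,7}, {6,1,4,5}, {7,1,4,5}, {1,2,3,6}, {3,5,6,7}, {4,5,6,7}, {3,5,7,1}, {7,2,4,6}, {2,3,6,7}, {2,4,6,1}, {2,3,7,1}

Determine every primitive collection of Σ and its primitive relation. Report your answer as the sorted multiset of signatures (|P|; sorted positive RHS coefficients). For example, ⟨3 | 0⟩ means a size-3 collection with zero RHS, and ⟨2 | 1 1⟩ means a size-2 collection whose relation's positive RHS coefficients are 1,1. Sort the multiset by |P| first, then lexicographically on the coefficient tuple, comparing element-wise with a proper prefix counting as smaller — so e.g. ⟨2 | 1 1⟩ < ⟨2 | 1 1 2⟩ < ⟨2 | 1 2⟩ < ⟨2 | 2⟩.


Δ(Σ) — 7 vertices, 3 min non-faces:

  P={3,4}:  v_{3} + v_{4} = 0 — sig = ⟨2 | 0⟩
  P={2,5}:  v_{2} + v_{5} = v_{7} — sig = ⟨2 | 1⟩
  P={1,6,7}:  v_{1} + v_{6} + v_{7} = v_{3} — sig = ⟨3 | 1⟩

Signatures (|P|; sorted positive RHS coefficients), sorted:
    |P|=2: 2 collections, coeffs (), (1)
    |P|=3: 1 collection, coeffs (1)


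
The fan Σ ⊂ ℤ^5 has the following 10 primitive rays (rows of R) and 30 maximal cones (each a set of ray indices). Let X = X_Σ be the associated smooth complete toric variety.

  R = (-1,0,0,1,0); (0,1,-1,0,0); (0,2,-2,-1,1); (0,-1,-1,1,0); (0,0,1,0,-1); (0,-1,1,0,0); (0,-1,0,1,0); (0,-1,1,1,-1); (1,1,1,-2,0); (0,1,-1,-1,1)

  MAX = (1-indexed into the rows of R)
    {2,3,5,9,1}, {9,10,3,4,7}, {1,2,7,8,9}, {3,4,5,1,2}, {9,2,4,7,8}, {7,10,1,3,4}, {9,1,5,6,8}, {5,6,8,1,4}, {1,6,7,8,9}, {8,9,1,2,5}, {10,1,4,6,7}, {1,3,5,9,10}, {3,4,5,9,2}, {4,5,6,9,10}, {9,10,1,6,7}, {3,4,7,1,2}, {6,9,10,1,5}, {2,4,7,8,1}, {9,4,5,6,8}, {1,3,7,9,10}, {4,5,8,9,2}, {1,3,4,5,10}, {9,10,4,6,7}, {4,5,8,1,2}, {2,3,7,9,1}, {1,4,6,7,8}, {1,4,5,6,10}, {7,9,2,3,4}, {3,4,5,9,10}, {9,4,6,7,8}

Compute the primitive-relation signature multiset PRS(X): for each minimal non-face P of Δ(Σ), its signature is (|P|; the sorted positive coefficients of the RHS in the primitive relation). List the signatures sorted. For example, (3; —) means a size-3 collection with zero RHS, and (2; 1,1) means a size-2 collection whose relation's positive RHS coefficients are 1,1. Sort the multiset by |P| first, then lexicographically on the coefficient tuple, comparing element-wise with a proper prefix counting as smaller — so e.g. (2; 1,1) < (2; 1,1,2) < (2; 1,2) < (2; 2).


Δ(Σ) — 10 vertices, 7 min non-faces:

  • {2,6}:  v_{2} + v_{6} = 0  ⇒ sig = (2; —)
  • {8,10}:  v_{8} + v_{10} = 0  ⇒ sig = (2; —)
  • {2,10}:  v_{2} + v_{10} = v_{3}  ⇒ sig = (2; 1)
  • {3,6}:  v_{3} + v_{6} = v_{10}  ⇒ sig = (2; 1)
  • {3,8}:  v_{3} + v_{8} = v_{2}  ⇒ sig = (2; 1)
  • {5,7}:  v_{5} + v_{7} = v_{8}  ⇒ sig = (2; 1)
  • {1,4,9}:  v_{1} + v_{4} + v_{9} = 0  ⇒ sig = (3; —)

Signatures (|P|; sorted positive RHS coefficients), sorted:
[(2; —), (2; —), (2; 1), (2; 1), (2; 1), (2; 1), (3; —)]


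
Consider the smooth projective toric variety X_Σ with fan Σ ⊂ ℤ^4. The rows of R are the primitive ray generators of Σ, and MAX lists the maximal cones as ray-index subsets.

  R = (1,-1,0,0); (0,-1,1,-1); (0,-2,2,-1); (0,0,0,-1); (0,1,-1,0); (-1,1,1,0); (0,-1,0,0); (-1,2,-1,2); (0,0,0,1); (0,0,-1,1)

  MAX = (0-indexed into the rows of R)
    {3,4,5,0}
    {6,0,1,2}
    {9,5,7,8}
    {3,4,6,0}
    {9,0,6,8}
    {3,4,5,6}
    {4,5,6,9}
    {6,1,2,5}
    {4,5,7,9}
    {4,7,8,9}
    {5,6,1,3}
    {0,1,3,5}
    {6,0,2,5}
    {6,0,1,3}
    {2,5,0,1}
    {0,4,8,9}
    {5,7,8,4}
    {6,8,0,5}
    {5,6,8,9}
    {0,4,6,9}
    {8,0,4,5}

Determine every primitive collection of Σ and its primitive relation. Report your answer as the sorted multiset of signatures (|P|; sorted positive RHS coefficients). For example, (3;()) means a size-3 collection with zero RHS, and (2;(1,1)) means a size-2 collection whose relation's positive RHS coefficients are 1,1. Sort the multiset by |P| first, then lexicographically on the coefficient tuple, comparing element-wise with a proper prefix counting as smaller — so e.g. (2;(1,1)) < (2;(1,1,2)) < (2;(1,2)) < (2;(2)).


Minimal non-faces — 20 found among 10 rays, 21 max cones:

  • {3,8}:  v_{3} + v_{8} = 0 ; sig = (2;())
  • {1,4}:  v_{1} + v_{4} = v_{3} ; sig = (2;(1))
  • {1,9}:  v_{1} + v_{9} = v_{6} ; sig = (2;(1))
  • {2,4}:  v_{2} + v_{4} = v_{1} ; sig = (2;(1))
  • {1,7}:  v_{1} + v_{7} = v_{5} + v_{9} ; sig = (2;(1,1))
  • {3,9}:  v_{3} + v_{9} = v_{4} + v_{6} ; sig = (2;(1,1))
  • {1,8}:  v_{1} + v_{8} = v_{0} + v_{5} + v_{6} ; sig = (2;(1,1,1))
  • {2,7}:  v_{2} + v_{7} = v_{5} + v_{6} + v_{8} ; sig = (2;(1,1,1))
  • {3,7}:  v_{3} + v_{7} = v_{4} + v_{5} + v_{9} ; sig = (2;(1,1,1))
  • {2,9}:  v_{2} + v_{9} = v_{0} + v_{5} + 2·v_{6} ; sig = (2;(1,1,2))
  • {0,7}:  v_{0} + v_{7} = v_{4} + 2·v_{8} ; sig = (2;(1,2))
  • {6,7}:  v_{6} + v_{7} = v_{5} + 2·v_{9} ; sig = (2;(1,2))
  • {2,3}:  v_{2} + v_{3} = 2·v_{1} ; sig = (2;(2))
  • {2,8}:  v_{2} + v_{8} = 2·v_{0} + 2·v_{5} + 2·v_{6} ; sig = (2;(2,2,2))
  • {0,5,9}:  v_{0} + v_{5} + v_{9} = v_{8} ; sig = (3;(1))
  • {4,6,8}:  v_{4} + v_{6} + v_{8} = v_{9} ; sig = (3;(1))
  • {0,4,5,6}:  v_{0} + v_{4} + v_{5} + v_{6} = 0 ; sig = (4;())
  • {0,1,5,6}:  v_{0} + v_{1} + v_{5} + v_{6} = v_{2} ; sig = (4;(1))
  • {0,3,5,6}:  v_{0} + v_{3} + v_{5} + v_{6} = v_{1} ; sig = (4;(1))
  • {4,5,8,9}:  v_{4} + v_{5} + v_{8} + v_{9} = v_{7} ; sig = (4;(1))

so the primitive-relation signature multiset is
[(2;()), (2;(1)), (2;(1)), (2;(1)), (2;(1,1)), (2;(1,1)), (2;(1,1,1)), (2;(1,1,1)), (2;(1,1,1)), (2;(1,1,2)), (2;(1,2)), (2;(1,2)), (2;(2)), (2;(2,2,2)), (3;(1)), (3;(1)), (4;()), (4;(1)), (4;(1)), (4;(1))]


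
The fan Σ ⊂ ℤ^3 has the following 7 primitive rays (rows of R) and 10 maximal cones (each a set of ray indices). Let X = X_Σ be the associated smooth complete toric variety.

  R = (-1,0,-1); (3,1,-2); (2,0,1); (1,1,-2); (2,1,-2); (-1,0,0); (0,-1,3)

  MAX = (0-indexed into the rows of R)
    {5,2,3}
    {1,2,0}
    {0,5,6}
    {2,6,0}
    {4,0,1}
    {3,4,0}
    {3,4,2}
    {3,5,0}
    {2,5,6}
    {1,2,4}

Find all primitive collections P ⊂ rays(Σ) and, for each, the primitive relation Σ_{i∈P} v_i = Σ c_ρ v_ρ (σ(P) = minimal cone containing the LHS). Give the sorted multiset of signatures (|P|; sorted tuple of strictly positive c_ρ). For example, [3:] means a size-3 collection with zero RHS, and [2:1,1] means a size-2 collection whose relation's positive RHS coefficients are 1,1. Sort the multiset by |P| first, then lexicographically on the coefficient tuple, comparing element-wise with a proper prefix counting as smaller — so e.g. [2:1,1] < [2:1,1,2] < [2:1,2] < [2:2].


|primitive collections| = 9. Relations:

  P = {1,5}:  v_{1} + v_{5} = v_{4} ; sig = [2:1]
  P = {4,5}:  v_{4} + v_{5} = v_{3} ; sig = [2:1]
  P = {4,6}:  v_{4} + v_{6} = v_{2} ; sig = [2:1]
  P = {3,6}:  v_{3} + v_{6} = v_{2} + v_{5} ; sig = [2:1,1]
  P = {1,6}:  v_{1} + v_{6} = v_{0} + 2·v_{2} ; sig = [2:1,2]
  P = {1,3}:  v_{1} + v_{3} = 2·v_{4} ; sig = [2:2]
  P = {0,2,5}:  v_{0} + v_{2} + v_{5} = 0 ; sig = [3:]
  P = {0,2,3}:  v_{0} + v_{2} + v_{3} = v_{4} ; sig = [3:1]
  P = {0,2,4}:  v_{0} + v_{2} + v_{4} = v_{1} ; sig = [3:1]

so the primitive-relation signature multiset is
    [2:1]
    [2:1]
    [2:1]
    [2:1,1]
    [2:1,2]
    [2:2]
    [3:]
    [3:1]
    [3:1]


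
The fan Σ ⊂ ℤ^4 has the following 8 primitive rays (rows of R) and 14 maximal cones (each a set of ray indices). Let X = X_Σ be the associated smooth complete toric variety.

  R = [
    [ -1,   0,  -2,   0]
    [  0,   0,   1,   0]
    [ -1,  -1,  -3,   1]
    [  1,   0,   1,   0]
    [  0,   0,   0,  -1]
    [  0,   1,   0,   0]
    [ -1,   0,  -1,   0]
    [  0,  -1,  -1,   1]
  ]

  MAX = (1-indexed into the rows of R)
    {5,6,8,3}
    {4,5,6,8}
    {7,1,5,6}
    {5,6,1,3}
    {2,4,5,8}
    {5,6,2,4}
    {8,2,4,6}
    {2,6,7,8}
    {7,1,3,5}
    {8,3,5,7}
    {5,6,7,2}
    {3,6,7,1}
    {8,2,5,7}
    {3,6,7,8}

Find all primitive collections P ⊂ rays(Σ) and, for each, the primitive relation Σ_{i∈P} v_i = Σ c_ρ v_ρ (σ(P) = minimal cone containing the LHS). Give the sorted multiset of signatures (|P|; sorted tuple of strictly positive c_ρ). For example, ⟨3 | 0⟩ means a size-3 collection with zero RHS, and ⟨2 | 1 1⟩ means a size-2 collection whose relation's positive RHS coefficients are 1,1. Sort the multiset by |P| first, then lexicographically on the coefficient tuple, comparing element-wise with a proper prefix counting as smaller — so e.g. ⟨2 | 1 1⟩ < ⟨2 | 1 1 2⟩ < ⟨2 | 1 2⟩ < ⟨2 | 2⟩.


9 minimal non-faces of Δ(Σ) (on 8 rays):

  P = {4,7}:  v_{4} + v_{7} = 0  so sig = ⟨2 | 0⟩
  P = {1,2}:  v_{1} + v_{2} = v_{7}  so sig = ⟨2 | 1⟩
  P = {1,8}:  v_{1} + v_{8} = v_{3}  so sig = ⟨2 | 1⟩
  P = {2,3}:  v_{2} + v_{3} = v_{7} + v_{8}  so sig = ⟨2 | 1 1⟩
  P = {1,4}:  v_{1} + v_{4} = v_{5} + v_{6} + v_{8}  so sig = ⟨2 | 1 1 1⟩
  P = {3,4}:  v_{3} + v_{4} = v_{5} + v_{6} + 2·v_{8}  so sig = ⟨2 | 1 1 2⟩
  P = {2,5,6,8}:  v_{2} + v_{5} + v_{6} + v_{8} = 0  so sig = ⟨4 | 0⟩
  P = {5,6,7,8}:  v_{5} + v_{6} + v_{7} + v_{8} = v_{1}  so sig = ⟨4 | 1⟩
  P = {3,5,6,7}:  v_{3} + v_{5} + v_{6} + v_{7} = 2·v_{1}  so sig = ⟨4 | 2⟩

Signatures (|P|; sorted positive RHS coefficients), sorted:
    ⟨2 | 0⟩
    ⟨2 | 1⟩
    ⟨2 | 1⟩
    ⟨2 | 1 1⟩
    ⟨2 | 1 1 1⟩
    ⟨2 | 1 1 2⟩
    ⟨4 | 0⟩
    ⟨4 | 1⟩
    ⟨4 | 2⟩


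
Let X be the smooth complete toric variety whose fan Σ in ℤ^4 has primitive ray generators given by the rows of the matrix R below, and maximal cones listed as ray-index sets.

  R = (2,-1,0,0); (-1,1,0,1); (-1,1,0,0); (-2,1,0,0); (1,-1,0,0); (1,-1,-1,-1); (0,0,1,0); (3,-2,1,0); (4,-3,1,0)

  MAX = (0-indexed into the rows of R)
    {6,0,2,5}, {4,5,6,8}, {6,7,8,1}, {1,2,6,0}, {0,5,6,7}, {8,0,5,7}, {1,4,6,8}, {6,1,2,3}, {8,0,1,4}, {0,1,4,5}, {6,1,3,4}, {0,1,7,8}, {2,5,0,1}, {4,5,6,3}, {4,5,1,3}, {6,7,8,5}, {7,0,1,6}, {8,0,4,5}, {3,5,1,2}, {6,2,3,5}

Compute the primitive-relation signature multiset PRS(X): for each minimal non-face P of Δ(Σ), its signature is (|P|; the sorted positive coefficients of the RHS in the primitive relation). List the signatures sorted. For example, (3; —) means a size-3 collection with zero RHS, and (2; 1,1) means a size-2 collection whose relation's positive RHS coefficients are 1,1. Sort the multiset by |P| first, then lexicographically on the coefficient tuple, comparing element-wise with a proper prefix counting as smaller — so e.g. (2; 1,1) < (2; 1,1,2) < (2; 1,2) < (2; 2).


The 12 primitive collections of Σ (r=9, n=4):

  • {0,3}:  v_{0} + v_{3} = 0  ⟹  sig = (2; —)
  • {2,4}:  v_{2} + v_{4} = 0  ⟹  sig = (2; —)
  • {2,8}:  v_{2} + v_{8} = v_{7}  ⟹  sig = (2; 1)
  • {4,7}:  v_{4} + v_{7} = v_{8}  ⟹  sig = (2; 1)
  • {2,7}:  v_{2} + v_{7} = v_{0} + v_{6}  ⟹  sig = (2; 1,1)
  • {3,7}:  v_{3} + v_{7} = v_{4} + v_{6}  ⟹  sig = (2; 1,1)
  • {3,8}:  v_{3} + v_{8} = 2·v_{4} + v_{6}  ⟹  sig = (2; 1,2)
  • {1,5,6}:  v_{1} + v_{5} + v_{6} = 0  ⟹  sig = (3; —)
  • {0,4,6}:  v_{0} + v_{4} + v_{6} = v_{7}  ⟹  sig = (3; 1)
  • {1,5,7}:  v_{1} + v_{5} + v_{7} = v_{0} + v_{4}  ⟹  sig = (3; 1,1)
  • {1,5,8}:  v_{1} + v_{5} + v_{8} = v_{0} + 2·v_{4}  ⟹  sig = (3; 1,2)
  • {0,6,8}:  v_{0} + v_{6} + v_{8} = 2·v_{7}  ⟹  sig = (3; 2)

Signatures (|P|; sorted positive RHS coefficients), sorted:
    |P|=2: 7 collections, coeffs (), (), (1), (1), (1,1), (1,1), (1,2)
    |P|=3: 5 collections, coeffs (), (1), (1,1), (1,2), (2)


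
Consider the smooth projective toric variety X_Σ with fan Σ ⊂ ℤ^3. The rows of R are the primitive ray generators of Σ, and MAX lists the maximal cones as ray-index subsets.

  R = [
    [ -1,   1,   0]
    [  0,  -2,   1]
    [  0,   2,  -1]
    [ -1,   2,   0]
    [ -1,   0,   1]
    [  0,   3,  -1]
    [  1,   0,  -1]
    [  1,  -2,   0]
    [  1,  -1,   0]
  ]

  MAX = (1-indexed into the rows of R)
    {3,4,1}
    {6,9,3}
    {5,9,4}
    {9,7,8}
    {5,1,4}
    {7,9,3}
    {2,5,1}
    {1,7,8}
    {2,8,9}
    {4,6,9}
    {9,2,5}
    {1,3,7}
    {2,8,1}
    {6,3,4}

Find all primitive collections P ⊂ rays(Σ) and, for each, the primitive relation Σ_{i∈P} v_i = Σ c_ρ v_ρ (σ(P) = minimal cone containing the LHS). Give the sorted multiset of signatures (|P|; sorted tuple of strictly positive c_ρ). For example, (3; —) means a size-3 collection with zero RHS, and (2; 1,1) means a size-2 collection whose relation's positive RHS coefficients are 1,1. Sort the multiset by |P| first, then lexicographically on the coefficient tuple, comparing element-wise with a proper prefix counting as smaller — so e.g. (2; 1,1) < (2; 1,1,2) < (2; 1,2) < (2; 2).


The 16 primitive collections of Σ (r=9, n=3):

  P = {1,9}:  v_{1} + v_{9} = 0 — sig = (2; —)
  P = {2,3}:  v_{2} + v_{3} = 0 — sig = (2; —)
  P = {4,8}:  v_{4} + v_{8} = 0 — sig = (2; —)
  P = {5,7}:  v_{5} + v_{7} = 0 — sig = (2; —)
  P = {2,4}:  v_{2} + v_{4} = v_{5} — sig = (2; 1)
  P = {2,7}:  v_{2} + v_{7} = v_{8} — sig = (2; 1)
  P = {3,5}:  v_{3} + v_{5} = v_{4} — sig = (2; 1)
  P = {3,8}:  v_{3} + v_{8} = v_{7} — sig = (2; 1)
  P = {4,7}:  v_{4} + v_{7} = v_{3} — sig = (2; 1)
  P = {5,8}:  v_{5} + v_{8} = v_{2} — sig = (2; 1)
  P = {1,6}:  v_{1} + v_{6} = v_{3} + v_{4} — sig = (2; 1,1)
  P = {2,6}:  v_{2} + v_{6} = v_{4} + v_{9} — sig = (2; 1,1)
  P = {6,8}:  v_{6} + v_{8} = v_{3} + v_{9} — sig = (2; 1,1)
  P = {5,6}:  v_{5} + v_{6} = 2·v_{4} + v_{9} — sig = (2; 1,2)
  P = {6,7}:  v_{6} + v_{7} = 2·v_{3} + v_{9} — sig = (2; 1,2)
  P = {3,4,9}:  v_{3} + v_{4} + v_{9} = v_{6} — sig = (3; 1)

Hence PRS(X_Σ) =
[(2; —), (2; —), (2; —), (2; —), (2; 1), (2; 1), (2; 1), (2; 1), (2; 1), (2; 1), (2; 1,1), (2; 1,1), (2; 1,1), (2; 1,2), (2; 1,2), (3; 1)]


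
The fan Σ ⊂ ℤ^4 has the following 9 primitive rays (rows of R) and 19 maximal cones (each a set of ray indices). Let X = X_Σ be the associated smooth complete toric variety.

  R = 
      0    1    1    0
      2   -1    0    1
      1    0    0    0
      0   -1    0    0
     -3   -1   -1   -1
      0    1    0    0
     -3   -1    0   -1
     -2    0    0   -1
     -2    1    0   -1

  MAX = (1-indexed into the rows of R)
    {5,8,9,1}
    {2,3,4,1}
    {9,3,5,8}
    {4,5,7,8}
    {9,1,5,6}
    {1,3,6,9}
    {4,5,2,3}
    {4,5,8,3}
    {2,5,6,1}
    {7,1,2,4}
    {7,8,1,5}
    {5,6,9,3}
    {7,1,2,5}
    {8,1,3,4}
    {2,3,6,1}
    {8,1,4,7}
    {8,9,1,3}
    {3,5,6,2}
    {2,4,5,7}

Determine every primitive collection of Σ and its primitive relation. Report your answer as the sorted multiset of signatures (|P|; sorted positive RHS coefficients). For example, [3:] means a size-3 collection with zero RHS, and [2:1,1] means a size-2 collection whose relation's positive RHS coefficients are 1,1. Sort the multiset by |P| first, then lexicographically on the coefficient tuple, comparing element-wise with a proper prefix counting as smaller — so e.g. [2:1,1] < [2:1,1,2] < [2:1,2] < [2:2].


10 collections generate NE(X_Σ); each relation:

  P = {2,9}:  v_{2} + v_{9} = 0  ⟹  sig = [2:]
  P = {4,6}:  v_{4} + v_{6} = 0  ⟹  sig = [2:]
  P = {2,8}:  v_{2} + v_{8} = v_{4}  ⟹  sig = [2:1]
  P = {4,9}:  v_{4} + v_{9} = v_{8}  ⟹  sig = [2:1]
  P = {6,8}:  v_{6} + v_{8} = v_{9}  ⟹  sig = [2:1]
  P = {3,7}:  v_{3} + v_{7} = v_{4} + v_{8}  ⟹  sig = [2:1,1]
  P = {6,7}:  v_{6} + v_{7} = v_{1} + v_{5}  ⟹  sig = [2:1,1]
  P = {7,9}:  v_{7} + v_{9} = v_{1} + v_{5} + v_{8}  ⟹  sig = [2:1,1,1]
  P = {1,3,5}:  v_{1} + v_{3} + v_{5} = v_{8}  ⟹  sig = [3:1]
  P = {1,4,5}:  v_{1} + v_{4} + v_{5} = v_{7}  ⟹  sig = [3:1]

so the primitive-relation signature multiset is
    |P|=2: 8 collections, coeffs (), (), (1), (1), (1), (1,1), (1,1), (1,1,1)
    |P|=3: 2 collections, coeffs (1), (1)


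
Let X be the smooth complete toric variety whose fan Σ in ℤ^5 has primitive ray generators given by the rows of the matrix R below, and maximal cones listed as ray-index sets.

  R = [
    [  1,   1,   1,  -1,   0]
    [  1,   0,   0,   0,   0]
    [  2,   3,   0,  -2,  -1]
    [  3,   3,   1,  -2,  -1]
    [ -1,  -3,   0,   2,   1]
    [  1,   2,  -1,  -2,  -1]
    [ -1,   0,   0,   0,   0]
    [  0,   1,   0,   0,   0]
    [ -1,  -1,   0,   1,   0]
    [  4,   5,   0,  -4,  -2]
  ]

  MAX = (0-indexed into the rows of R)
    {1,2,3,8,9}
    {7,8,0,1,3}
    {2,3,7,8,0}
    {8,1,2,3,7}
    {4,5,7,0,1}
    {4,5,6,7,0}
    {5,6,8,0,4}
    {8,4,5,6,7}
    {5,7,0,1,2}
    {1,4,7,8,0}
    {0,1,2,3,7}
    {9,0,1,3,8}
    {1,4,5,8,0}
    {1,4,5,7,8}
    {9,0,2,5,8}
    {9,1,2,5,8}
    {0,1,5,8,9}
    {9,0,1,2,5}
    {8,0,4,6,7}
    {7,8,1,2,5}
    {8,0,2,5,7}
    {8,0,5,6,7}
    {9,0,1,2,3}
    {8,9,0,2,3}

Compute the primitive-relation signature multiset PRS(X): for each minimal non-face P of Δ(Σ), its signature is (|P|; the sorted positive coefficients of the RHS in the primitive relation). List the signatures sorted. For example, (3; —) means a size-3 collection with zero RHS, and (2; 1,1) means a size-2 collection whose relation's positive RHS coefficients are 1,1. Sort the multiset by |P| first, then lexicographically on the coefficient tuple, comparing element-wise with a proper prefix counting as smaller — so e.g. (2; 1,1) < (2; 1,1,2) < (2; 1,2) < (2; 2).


|primitive collections| = 12. Relations:

  {1,6}:  v_{1} + v_{6} = 0 — sig = (2; —)
  {2,4}:  v_{2} + v_{4} = v_{1} — sig = (2; 1)
  {3,5}:  v_{3} + v_{5} = v_{9} — sig = (2; 1)
  {3,6}:  v_{3} + v_{6} = v_{0} + v_{2} + v_{8} — sig = (2; 1,1,1)
  {2,6}:  v_{2} + v_{6} = v_{0} + v_{5} + v_{7} + v_{8} — sig = (2; 1,1,1,1)
  {6,9}:  v_{6} + v_{9} = v_{0} + v_{2} + v_{5} + v_{8} — sig = (2; 1,1,1,1)
  {4,9}:  v_{4} + v_{9} = v_{0} + 2·v_{1} + v_{5} + v_{8} — sig = (2; 1,1,1,2)
  {3,4}:  v_{3} + v_{4} = v_{0} + 2·v_{1} + v_{8} — sig = (2; 1,1,2)
  {7,9}:  v_{7} + v_{9} = 2·v_{2} — sig = (2; 2)
  {0,1,2,8}:  v_{0} + v_{1} + v_{2} + v_{8} = v_{3} — sig = (4; 1)
  {0,4,5,7,8}:  v_{0} + v_{4} + v_{5} + v_{7} + v_{8} = 0 — sig = (5; —)
  {0,1,5,7,8}:  v_{0} + v_{1} + v_{5} + v_{7} + v_{8} = v_{2} — sig = (5; 1)

so the primitive-relation signature multiset is
{ (2; —),  (2; 1) ×2,  (2; 1,1,1),  (2; 1,1,1,1) ×2,  (2; 1,1,1,2),  (2; 1,1,2),  (2; 2),  (4; 1),  (5; —),  (5; 1) }


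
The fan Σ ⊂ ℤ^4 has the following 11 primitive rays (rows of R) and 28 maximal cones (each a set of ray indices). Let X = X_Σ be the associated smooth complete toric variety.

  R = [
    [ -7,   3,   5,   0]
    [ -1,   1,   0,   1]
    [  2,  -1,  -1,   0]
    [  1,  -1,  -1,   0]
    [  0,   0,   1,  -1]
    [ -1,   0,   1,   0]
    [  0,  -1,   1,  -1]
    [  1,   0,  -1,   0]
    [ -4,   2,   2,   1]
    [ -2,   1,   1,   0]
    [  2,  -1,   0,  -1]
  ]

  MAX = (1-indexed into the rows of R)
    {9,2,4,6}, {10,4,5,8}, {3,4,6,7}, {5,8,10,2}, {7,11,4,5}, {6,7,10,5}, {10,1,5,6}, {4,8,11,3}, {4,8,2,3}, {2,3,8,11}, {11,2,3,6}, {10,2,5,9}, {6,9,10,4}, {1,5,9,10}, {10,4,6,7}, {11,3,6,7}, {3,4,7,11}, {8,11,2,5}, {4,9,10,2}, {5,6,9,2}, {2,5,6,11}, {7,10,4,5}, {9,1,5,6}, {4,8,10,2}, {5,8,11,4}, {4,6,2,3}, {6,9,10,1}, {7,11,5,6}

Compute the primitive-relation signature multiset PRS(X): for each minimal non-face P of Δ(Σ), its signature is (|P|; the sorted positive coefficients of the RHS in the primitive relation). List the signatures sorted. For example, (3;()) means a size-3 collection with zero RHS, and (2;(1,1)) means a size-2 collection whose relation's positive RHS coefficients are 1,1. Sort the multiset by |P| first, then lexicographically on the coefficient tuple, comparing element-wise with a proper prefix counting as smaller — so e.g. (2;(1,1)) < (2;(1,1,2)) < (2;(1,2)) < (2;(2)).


23 collections generate NE(X_Σ); each relation:

  {3,10}:  v_{3} + v_{10} = 0  so sig = (2;())
  {6,8}:  v_{6} + v_{8} = 0  so sig = (2;())
  {2,7}:  v_{2} + v_{7} = v_{6}  so sig = (2;(1))
  {3,5}:  v_{3} + v_{5} = v_{11}  so sig = (2;(1))
  {10,11}:  v_{10} + v_{11} = v_{5}  so sig = (2;(1))
  {3,9}:  v_{3} + v_{9} = v_{2} + v_{6}  so sig = (2;(1,1))
  {7,8}:  v_{7} + v_{8} = v_{4} + v_{5}  so sig = (2;(1,1))
  {8,9}:  v_{8} + v_{9} = v_{2} + v_{10}  so sig = (2;(1,1))
  {1,3}:  v_{1} + v_{3} = v_{5} + v_{6} + v_{9}  so sig = (2;(1,1,1))
  {1,8}:  v_{1} + v_{8} = v_{5} + v_{9} + v_{10}  so sig = (2;(1,1,1))
  {9,11}:  v_{9} + v_{11} = v_{2} + v_{5} + v_{6}  so sig = (2;(1,1,1))
  {1,11}:  v_{1} + v_{11} = 2·v_{5} + v_{6} + v_{9}  so sig = (2;(1,1,2))
  {1,2}:  v_{1} + v_{2} = v_{5} + 2·v_{9}  so sig = (2;(1,2))
  {7,9}:  v_{7} + v_{9} = 2·v_{6} + v_{10}  so sig = (2;(1,2))
  {1,7}:  v_{1} + v_{7} = v_{5} + 3·v_{6} + 2·v_{10}  so sig = (2;(1,2,3))
  {1,4}:  v_{1} + v_{4} = 2·v_{6} + 2·v_{10}  so sig = (2;(2,2))
  {2,4,5}:  v_{2} + v_{4} + v_{5} = 0  so sig = (3;())
  {2,4,11}:  v_{2} + v_{4} + v_{11} = v_{3}  so sig = (3;(1))
  {2,6,10}:  v_{2} + v_{6} + v_{10} = v_{9}  so sig = (3;(1))
  {4,5,6}:  v_{4} + v_{5} + v_{6} = v_{7}  so sig = (3;(1))
  {4,5,9}:  v_{4} + v_{5} + v_{9} = v_{6} + v_{10}  so sig = (3;(1,1))
  {4,6,11}:  v_{4} + v_{6} + v_{11} = v_{3} + v_{7}  so sig = (3;(1,1))
  {5,6,9,10}:  v_{5} + v_{6} + v_{9} + v_{10} = v_{1}  so sig = (4;(1))

so the primitive-relation signature multiset is
{ (2;()) ×2,  (2;(1)) ×3,  (2;(1,1)) ×3,  (2;(1,1,1)) ×3,  (2;(1,1,2)),  (2;(1,2)) ×2,  (2;(1,2,3)),  (2;(2,2)),  (3;()),  (3;(1)) ×3,  (3;(1,1)) ×2,  (4;(1)) }


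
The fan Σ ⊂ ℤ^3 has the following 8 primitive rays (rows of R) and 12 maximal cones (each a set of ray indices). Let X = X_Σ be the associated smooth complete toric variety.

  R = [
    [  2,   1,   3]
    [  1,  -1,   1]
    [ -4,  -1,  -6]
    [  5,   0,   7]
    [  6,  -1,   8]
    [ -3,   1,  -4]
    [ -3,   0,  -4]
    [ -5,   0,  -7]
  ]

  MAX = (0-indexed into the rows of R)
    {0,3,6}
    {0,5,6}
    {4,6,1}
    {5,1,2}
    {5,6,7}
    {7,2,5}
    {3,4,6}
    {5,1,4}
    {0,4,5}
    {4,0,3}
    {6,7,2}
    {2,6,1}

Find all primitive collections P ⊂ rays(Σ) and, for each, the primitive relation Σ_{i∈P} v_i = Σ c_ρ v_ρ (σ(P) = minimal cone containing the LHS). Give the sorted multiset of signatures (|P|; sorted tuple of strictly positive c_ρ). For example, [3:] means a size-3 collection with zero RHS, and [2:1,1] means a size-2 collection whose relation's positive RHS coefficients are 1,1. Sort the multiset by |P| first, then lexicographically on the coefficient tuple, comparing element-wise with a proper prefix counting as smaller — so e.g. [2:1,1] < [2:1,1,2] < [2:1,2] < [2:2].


Δ(Σ) — 8 vertices, 14 min non-faces:

  P = {3,7}:  v_{3} + v_{7} = 0 — sig = [2:]
  P = {0,7}:  v_{0} + v_{7} = v_{5} — sig = [2:1]
  P = {1,3}:  v_{1} + v_{3} = v_{4} — sig = [2:1]
  P = {1,7}:  v_{1} + v_{7} = v_{2} — sig = [2:1]
  P = {2,3}:  v_{2} + v_{3} = v_{1} — sig = [2:1]
  P = {3,5}:  v_{3} + v_{5} = v_{0} — sig = [2:1]
  P = {4,7}:  v_{4} + v_{7} = v_{1} — sig = [2:1]
  P = {0,1}:  v_{0} + v_{1} = v_{4} + v_{5} — sig = [2:1,1]
  P = {0,2}:  v_{0} + v_{2} = v_{1} + v_{5} — sig = [2:1,1]
  P = {2,4}:  v_{2} + v_{4} = 2·v_{1} — sig = [2:2]
  P = {4,5,6}:  v_{4} + v_{5} + v_{6} = 0 — sig = [3:]
  P = {0,4,6}:  v_{0} + v_{4} + v_{6} = v_{3} — sig = [3:1]
  P = {1,5,6}:  v_{1} + v_{5} + v_{6} = v_{7} — sig = [3:1]
  P = {2,5,6}:  v_{2} + v_{5} + v_{6} = 2·v_{7} — sig = [3:2]

Signatures (|P|; sorted positive RHS coefficients), sorted:
    [2:]
    [2:1]
    [2:1]
    [2:1]
    [2:1]
    [2:1]
    [2:1]
    [2:1,1]
    [2:1,1]
    [2:2]
    [3:]
    [3:1]
    [3:1]
    [3:2]


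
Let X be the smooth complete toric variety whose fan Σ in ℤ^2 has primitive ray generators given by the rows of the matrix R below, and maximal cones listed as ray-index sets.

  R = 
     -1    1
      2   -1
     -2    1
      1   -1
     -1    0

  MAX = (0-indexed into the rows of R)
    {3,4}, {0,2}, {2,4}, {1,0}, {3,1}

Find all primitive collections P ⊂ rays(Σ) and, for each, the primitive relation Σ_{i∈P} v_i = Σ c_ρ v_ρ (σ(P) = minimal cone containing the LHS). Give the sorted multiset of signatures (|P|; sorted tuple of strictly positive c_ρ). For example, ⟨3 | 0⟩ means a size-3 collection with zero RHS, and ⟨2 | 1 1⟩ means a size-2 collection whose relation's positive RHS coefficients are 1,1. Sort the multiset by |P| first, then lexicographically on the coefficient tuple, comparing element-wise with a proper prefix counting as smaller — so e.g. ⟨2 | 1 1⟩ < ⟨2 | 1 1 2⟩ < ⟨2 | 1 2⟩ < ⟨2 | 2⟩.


|primitive collections| = 5. Relations:

  P = {0,3}:  v_{0} + v_{3} = 0  so sig = ⟨2 | 0⟩
  P = {1,2}:  v_{1} + v_{2} = 0  so sig = ⟨2 | 0⟩
  P = {0,4}:  v_{0} + v_{4} = v_{2}  so sig = ⟨2 | 1⟩
  P = {1,4}:  v_{1} + v_{4} = v_{3}  so sig = ⟨2 | 1⟩
  P = {2,3}:  v_{2} + v_{3} = v_{4}  so sig = ⟨2 | 1⟩

so the primitive-relation signature multiset is
    |P|=2: 5 collections, coeffs (), (), (1), (1), (1)


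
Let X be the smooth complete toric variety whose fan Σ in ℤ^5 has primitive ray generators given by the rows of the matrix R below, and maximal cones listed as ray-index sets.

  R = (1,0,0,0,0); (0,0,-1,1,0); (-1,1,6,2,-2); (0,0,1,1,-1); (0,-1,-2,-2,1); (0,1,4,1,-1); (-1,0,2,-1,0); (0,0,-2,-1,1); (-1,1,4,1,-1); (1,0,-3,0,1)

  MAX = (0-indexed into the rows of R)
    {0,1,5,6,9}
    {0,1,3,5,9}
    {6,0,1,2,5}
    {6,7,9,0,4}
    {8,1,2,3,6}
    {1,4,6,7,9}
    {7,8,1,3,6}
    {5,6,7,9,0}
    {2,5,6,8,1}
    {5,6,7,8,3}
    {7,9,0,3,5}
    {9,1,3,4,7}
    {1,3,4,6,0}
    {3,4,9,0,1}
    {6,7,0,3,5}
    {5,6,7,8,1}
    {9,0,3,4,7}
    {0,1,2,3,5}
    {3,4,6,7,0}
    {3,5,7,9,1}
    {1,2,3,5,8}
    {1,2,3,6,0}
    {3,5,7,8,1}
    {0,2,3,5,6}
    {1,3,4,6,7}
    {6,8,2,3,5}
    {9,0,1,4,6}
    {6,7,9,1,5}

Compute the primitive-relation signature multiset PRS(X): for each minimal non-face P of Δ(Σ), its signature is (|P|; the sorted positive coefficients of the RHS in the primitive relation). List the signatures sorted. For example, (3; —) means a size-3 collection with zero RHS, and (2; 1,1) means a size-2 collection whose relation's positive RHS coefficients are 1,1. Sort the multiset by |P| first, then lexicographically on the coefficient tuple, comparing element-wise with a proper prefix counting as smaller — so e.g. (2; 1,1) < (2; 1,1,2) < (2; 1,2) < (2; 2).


10 minimal non-faces of Δ(Σ) (on 10 rays):

  P={0,8}:  v_{0} + v_{8} = v_{5}  ⟹  sig = (2; 1)
  P={2,7}:  v_{2} + v_{7} = v_{8}  ⟹  sig = (2; 1)
  P={4,8}:  v_{4} + v_{8} = v_{6}  ⟹  sig = (2; 1)
  P={2,9}:  v_{2} + v_{9} = v_{1} + v_{5}  ⟹  sig = (2; 1,1)
  P={4,5}:  v_{4} + v_{5} = v_{0} + v_{6}  ⟹  sig = (2; 1,1)
  P={8,9}:  v_{8} + v_{9} = v_{1} + v_{5} + v_{7}  ⟹  sig = (2; 1,1,1)
  P={2,4}:  v_{2} + v_{4} = v_{0} + v_{1} + v_{3} + 2·v_{6}  ⟹  sig = (2; 1,1,1,2)
  P={3,6,9}:  v_{3} + v_{6} + v_{9} = 0  ⟹  sig = (3; —)
  P={0,1,7}:  v_{0} + v_{1} + v_{7} = v_{9}  ⟹  sig = (3; 1)
  P={1,3,5,6}:  v_{1} + v_{3} + v_{5} + v_{6} = v_{2}  ⟹  sig = (4; 1)

Hence PRS(X_Σ) =
{ (2; 1) ×3,  (2; 1,1) ×2,  (2; 1,1,1),  (2; 1,1,1,2),  (3; —),  (3; 1),  (4; 1) }


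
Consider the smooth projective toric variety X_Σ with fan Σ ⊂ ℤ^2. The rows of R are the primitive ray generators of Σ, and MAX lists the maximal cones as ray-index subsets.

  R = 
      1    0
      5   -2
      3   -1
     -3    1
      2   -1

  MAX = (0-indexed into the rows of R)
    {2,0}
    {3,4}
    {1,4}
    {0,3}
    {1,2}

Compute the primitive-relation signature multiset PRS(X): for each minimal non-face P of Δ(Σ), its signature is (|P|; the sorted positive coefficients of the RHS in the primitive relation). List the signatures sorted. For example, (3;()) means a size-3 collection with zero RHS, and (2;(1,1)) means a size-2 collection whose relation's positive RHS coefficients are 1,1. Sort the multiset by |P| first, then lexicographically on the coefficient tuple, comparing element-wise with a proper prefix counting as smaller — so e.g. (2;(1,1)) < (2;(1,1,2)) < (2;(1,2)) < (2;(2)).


The 5 primitive collections of Σ (r=5, n=2):

  • {2,3}:  v_{2} + v_{3} = 0  ⟹  sig = (2;())
  • {0,4}:  v_{0} + v_{4} = v_{2}  ⟹  sig = (2;(1))
  • {1,3}:  v_{1} + v_{3} = v_{4}  ⟹  sig = (2;(1))
  • {2,4}:  v_{2} + v_{4} = v_{1}  ⟹  sig = (2;(1))
  • {0,1}:  v_{0} + v_{1} = 2·v_{2}  ⟹  sig = (2;(2))

Hence PRS(X_Σ) =
[(2;()), (2;(1)), (2;(1)), (2;(1)), (2;(2))]


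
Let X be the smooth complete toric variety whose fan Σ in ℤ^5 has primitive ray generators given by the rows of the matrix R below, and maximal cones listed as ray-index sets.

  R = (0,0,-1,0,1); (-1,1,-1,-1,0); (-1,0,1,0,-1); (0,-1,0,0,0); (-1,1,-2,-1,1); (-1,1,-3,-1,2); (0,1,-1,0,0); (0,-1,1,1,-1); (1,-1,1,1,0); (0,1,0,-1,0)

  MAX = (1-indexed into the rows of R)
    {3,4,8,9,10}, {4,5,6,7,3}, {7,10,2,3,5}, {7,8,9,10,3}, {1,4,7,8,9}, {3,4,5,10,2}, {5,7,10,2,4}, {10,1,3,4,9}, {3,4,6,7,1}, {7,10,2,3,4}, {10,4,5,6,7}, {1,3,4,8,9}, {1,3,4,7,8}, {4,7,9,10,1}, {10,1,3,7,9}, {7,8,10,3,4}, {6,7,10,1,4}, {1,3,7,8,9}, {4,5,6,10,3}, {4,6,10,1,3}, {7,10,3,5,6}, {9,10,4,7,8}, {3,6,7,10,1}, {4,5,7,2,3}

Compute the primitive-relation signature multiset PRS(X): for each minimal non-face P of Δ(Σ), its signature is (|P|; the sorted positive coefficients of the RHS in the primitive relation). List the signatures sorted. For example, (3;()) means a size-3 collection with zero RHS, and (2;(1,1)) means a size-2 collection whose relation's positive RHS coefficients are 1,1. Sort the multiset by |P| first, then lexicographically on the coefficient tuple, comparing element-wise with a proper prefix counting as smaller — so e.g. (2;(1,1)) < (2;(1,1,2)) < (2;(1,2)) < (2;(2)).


14 collections generate NE(X_Σ); each relation:

  P = {2,9}:  v_{2} + v_{9} = 0  ⇒ sig = (2;())
  P = {1,2}:  v_{1} + v_{2} = v_{5}  ⇒ sig = (2;(1))
  P = {1,5}:  v_{1} + v_{5} = v_{6}  ⇒ sig = (2;(1))
  P = {5,9}:  v_{5} + v_{9} = v_{1}  ⇒ sig = (2;(1))
  P = {2,8}:  v_{2} + v_{8} = v_{3} + v_{4} + v_{7}  ⇒ sig = (2;(1,1,1))
  P = {5,8}:  v_{5} + v_{8} = v_{1} + v_{3} + v_{4} + v_{7}  ⇒ sig = (2;(1,1,1,1))
  P = {6,8}:  v_{6} + v_{8} = 2·v_{1} + v_{3} + v_{4} + v_{7}  ⇒ sig = (2;(1,1,1,2))
  P = {2,6}:  v_{2} + v_{6} = 2·v_{5}  ⇒ sig = (2;(2))
  P = {6,9}:  v_{6} + v_{9} = 2·v_{1}  ⇒ sig = (2;(2))
  P = {1,8,10}:  v_{1} + v_{8} + v_{10} = 0  ⇒ sig = (3;())
  P = {3,4,7,9}:  v_{3} + v_{4} + v_{7} + v_{9} = v_{8}  ⇒ sig = (4;(1))
  P = {1,3,4,7,10}:  v_{1} + v_{3} + v_{4} + v_{7} + v_{10} = v_{2}  ⇒ sig = (5;(1))
  P = {3,4,6,7,10}:  v_{3} + v_{4} + v_{6} + v_{7} + v_{10} = v_{2} + v_{5}  ⇒ sig = (5;(1,1))
  P = {3,4,5,7,10}:  v_{3} + v_{4} + v_{5} + v_{7} + v_{10} = 2·v_{2}  ⇒ sig = (5;(2))

Hence PRS(X_Σ) =
    |P|=2: 9 collections, coeffs (), (1), (1), (1), (1,1,1), (1,1,1,1), (1,1,1,2), (2), (2)
    |P|=3: 1 collection, coeffs ()
    |P|=4: 1 collection, coeffs (1)
    |P|=5: 3 collections, coeffs (1), (1,1), (2)


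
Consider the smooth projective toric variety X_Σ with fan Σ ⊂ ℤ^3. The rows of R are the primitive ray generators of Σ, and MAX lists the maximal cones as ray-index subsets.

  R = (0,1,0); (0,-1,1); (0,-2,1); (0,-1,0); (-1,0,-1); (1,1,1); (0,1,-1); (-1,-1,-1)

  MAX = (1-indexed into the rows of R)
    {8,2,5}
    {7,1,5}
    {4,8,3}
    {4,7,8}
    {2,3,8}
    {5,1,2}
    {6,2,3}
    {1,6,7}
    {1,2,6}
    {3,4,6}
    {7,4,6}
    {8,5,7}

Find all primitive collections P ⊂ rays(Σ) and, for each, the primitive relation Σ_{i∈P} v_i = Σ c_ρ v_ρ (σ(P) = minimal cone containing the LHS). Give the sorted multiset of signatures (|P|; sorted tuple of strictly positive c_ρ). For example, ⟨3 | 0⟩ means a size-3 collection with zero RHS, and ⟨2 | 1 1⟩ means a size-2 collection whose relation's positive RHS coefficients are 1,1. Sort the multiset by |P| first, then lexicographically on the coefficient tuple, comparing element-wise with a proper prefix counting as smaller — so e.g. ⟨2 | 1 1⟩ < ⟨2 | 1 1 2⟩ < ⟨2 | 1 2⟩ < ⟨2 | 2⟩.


Σ has 10 primitive collections:

  • {1,4}:  v_{1} + v_{4} = 0  ⟹  sig = ⟨2 | 0⟩
  • {2,7}:  v_{2} + v_{7} = 0  ⟹  sig = ⟨2 | 0⟩
  • {6,8}:  v_{6} + v_{8} = 0  ⟹  sig = ⟨2 | 0⟩
  • {1,3}:  v_{1} + v_{3} = v_{2}  ⟹  sig = ⟨2 | 1⟩
  • {1,8}:  v_{1} + v_{8} = v_{5}  ⟹  sig = ⟨2 | 1⟩
  • {2,4}:  v_{2} + v_{4} = v_{3}  ⟹  sig = ⟨2 | 1⟩
  • {3,7}:  v_{3} + v_{7} = v_{4}  ⟹  sig = ⟨2 | 1⟩
  • {4,5}:  v_{4} + v_{5} = v_{8}  ⟹  sig = ⟨2 | 1⟩
  • {5,6}:  v_{5} + v_{6} = v_{1}  ⟹  sig = ⟨2 | 1⟩
  • {3,5}:  v_{3} + v_{5} = v_{2} + v_{8}  ⟹  sig = ⟨2 | 1 1⟩

Sorted signature multiset PRS(X):
    |P|=2: 10 collections, coeffs (), (), (), (1), (1), (1), (1), (1), (1), (1,1)
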